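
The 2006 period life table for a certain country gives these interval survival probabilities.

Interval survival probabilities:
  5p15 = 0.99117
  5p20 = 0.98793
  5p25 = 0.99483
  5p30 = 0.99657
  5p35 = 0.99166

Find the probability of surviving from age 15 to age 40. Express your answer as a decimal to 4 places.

0.9627

The overall survival probability is 0.99117 × 0.98793 × 0.99483 × 0.99657 × 0.99166.
= 0.962706.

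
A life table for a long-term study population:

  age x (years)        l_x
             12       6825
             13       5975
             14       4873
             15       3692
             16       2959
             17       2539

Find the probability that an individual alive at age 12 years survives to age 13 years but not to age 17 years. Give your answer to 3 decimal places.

0.503

This is the probability of reaching 13 but not 17, conditional on being alive at 12: (l_13 − l_17) / l_12.
= (5975 − 2539) / 6825 = 3436 / 6825 = 0.503443.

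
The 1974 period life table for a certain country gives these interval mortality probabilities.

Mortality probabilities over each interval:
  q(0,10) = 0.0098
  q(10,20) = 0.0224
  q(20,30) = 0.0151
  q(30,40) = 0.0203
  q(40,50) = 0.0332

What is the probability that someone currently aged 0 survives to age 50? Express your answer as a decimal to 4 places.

0.9030

Chaining the interval survival probabilities: (1 − 0.0098) × (1 − 0.0224) × (1 − 0.0151) × (1 − 0.0203) × (1 − 0.0332).
= 0.9902 × 0.9776 × 0.9849 × 0.9797 × 0.9668 = 0.903038.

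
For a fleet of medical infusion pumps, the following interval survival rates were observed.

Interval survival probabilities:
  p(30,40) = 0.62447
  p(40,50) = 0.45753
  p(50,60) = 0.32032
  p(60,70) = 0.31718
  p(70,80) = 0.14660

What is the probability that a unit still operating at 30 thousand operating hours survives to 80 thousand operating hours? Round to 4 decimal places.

0.0043

The overall survival probability is 0.62447 × 0.45753 × 0.32032 × 0.31718 × 0.14660.
= 0.004256.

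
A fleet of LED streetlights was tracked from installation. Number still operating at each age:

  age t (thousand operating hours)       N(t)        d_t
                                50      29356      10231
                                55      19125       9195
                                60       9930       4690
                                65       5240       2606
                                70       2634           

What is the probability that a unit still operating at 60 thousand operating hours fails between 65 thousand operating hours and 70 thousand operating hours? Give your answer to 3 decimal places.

0.262

This is the probability of reaching 65 but not 70, conditional on being operational at 60: (N(65) − N(70)) / N(60).
= (5240 − 2634) / 9930 = 2606 / 9930 = 0.262437.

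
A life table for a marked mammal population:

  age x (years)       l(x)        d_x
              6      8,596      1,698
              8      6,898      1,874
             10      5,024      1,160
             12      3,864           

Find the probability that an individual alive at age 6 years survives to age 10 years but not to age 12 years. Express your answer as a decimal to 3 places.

0.135

This is the probability of reaching 10 but not 12, conditional on being alive at 6: (l(10) − l(12)) / l(6).
= (5,024 − 3,864) / 8,596 = 1,160 / 8,596 = 0.134946.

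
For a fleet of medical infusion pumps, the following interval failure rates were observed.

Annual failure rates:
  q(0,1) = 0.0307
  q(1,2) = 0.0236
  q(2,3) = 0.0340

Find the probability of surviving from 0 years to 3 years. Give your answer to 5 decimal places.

0.91425

The overall survival probability is (1 − 0.0307) × (1 − 0.0236) × (1 − 0.0340).
= 0.9693 × 0.9764 × 0.9660 = 0.914246.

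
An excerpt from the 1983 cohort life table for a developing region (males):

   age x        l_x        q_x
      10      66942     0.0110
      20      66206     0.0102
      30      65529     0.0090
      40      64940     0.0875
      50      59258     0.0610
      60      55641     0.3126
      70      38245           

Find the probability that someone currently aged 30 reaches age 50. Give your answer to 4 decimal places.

0.9043

We want 20p30 = l_50/l_30.
The conditional survival probability is l_50/l_30 = 59258/65529 = 0.904302.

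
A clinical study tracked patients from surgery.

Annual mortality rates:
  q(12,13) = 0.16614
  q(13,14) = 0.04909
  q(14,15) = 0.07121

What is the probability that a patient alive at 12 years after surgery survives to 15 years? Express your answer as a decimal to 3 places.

0.736

Survival from 12 to 15 is the product of surviving each interval: (1 − 0.16614) × (1 − 0.04909) × (1 − 0.07121).
= 0.83386 × 0.95091 × 0.92879 = 0.736462.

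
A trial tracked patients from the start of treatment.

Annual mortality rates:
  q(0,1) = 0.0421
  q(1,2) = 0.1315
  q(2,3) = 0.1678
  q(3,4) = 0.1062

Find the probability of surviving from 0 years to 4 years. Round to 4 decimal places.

0.6188

The overall survival probability is (1 − 0.0421) × (1 − 0.1315) × (1 − 0.1678) × (1 − 0.1062).
= 0.9579 × 0.8685 × 0.8322 × 0.8938 = 0.618811.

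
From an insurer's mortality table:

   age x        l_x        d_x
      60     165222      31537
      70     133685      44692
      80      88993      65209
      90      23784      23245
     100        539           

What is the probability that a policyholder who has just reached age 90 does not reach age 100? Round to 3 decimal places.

P(die before 100 | alive at 90) = 1 − l_100/l_90 = 1 − 539/23784 = (23245)/23784 = 0.977338.

0.977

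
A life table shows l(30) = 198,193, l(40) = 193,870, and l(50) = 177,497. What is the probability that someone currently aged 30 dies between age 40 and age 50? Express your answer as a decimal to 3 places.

0.083

This is the probability of reaching 40 but not 50, conditional on being alive at 30: (l(40) − l(50)) / l(30).
= (193,870 − 177,497) / 198,193 = 16,373 / 198,193 = 0.082611.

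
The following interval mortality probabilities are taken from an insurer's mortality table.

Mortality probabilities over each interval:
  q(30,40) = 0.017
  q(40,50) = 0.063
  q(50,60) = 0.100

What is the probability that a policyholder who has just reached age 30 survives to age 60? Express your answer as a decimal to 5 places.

0.82896

Chaining the interval survival probabilities: (1 − 0.017) × (1 − 0.063) × (1 − 0.100).
= 0.983 × 0.937 × 0.900 = 0.828964.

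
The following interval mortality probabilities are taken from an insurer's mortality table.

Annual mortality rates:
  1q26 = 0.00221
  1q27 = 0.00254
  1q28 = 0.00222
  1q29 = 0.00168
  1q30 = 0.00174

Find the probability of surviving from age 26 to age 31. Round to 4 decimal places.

0.9897

5p26 = (1 − 0.00221) × (1 − 0.00254) × (1 − 0.00222) × (1 − 0.00168) × (1 − 0.00174).
= 0.99779 × 0.99746 × 0.99778 × 0.99832 × 0.99826 = 0.989653.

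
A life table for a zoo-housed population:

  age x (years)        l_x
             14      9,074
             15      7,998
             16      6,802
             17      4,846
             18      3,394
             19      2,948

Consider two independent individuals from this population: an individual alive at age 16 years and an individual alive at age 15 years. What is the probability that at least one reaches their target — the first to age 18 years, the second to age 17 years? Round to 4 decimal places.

p₁ = l_18/l_16 = 3,394/6,802 = 0.498971; p₂ = l_17/l_15 = 4,846/7,998 = 0.605901.
P(at least one) = 1 − (1−p₁)(1−p₂) = 1 − 0.501029 × 0.394099 = 0.802545.

0.8025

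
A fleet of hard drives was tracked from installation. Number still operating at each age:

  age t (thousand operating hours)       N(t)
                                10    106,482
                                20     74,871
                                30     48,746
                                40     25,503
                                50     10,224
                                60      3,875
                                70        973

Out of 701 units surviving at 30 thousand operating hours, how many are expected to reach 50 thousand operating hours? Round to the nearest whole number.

147

The relevant probability is 10,224/48,746 = 0.209740.
Expected number = 701 × 0.209740 = 147.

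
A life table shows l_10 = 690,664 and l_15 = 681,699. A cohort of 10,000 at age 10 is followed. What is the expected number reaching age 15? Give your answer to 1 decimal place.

The relevant probability is 681,699/690,664 = 0.987020.
Expected number = 10,000 × 0.987020 = 9870.2.

9870.2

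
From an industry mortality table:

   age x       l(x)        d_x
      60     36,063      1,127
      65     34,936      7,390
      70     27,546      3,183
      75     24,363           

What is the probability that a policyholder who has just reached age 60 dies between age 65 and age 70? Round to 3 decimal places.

This is the probability of reaching 65 but not 70, conditional on being alive at 60: (l(65) − l(70)) / l(60).
= (34,936 − 27,546) / 36,063 = 7,390 / 36,063 = 0.204919.

0.205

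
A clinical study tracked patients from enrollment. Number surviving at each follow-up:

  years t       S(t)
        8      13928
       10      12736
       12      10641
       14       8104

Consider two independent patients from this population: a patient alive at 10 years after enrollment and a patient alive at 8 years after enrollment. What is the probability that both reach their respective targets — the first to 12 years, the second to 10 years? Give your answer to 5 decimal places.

p₁ = S(12)/S(10) = 10641/12736 = 0.835506; p₂ = S(10)/S(8) = 12736/13928 = 0.914417.
P(both) = p₁ × p₂ = 0.835506 × 0.914417 = 0.764001.

0.76400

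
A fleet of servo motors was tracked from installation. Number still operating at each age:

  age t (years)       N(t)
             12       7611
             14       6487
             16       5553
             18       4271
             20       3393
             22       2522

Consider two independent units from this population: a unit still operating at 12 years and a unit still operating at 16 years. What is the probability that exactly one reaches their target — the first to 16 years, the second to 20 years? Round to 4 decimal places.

0.4490

p₁ = N(16)/N(12) = 5553/7611 = 0.729602; p₂ = N(20)/N(16) = 3393/5553 = 0.611021.
P(exactly one) = p₁(1−p₂) + (1−p₁)p₂ = 0.283800 + 0.165219 = 0.449019.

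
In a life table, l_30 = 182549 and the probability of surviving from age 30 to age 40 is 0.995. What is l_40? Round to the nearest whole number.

l_40 = l_30 × p = 182549 × 0.995 = 181636.

181636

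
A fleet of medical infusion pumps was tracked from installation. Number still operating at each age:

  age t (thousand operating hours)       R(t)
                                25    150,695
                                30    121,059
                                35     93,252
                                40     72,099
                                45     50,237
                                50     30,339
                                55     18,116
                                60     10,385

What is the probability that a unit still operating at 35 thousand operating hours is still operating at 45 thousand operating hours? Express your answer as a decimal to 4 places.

The conditional survival probability is R(45)/R(35) = 50,237/93,252 = 0.538723.

0.5387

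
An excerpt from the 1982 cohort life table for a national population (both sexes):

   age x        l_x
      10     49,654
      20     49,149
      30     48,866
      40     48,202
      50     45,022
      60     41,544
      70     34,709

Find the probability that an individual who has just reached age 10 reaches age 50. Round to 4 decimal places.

0.9067

The conditional survival probability is l_50/l_10 = 45,022/49,654 = 0.906714.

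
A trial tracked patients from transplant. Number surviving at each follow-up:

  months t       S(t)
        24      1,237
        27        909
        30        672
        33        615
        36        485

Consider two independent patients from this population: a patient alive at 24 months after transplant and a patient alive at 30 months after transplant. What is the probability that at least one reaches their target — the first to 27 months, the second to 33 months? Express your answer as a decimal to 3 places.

0.978

p₁ = S(27)/S(24) = 909/1,237 = 0.734842; p₂ = S(33)/S(30) = 615/672 = 0.915179.
P(at least one) = 1 − (1−p₁)(1−p₂) = 1 − 0.265158 × 0.084821 = 0.977509.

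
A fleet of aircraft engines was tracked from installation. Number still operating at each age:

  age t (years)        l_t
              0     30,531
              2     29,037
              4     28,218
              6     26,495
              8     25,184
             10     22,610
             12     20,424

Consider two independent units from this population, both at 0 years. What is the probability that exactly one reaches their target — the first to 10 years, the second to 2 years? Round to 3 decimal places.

0.283

p₁ = l_10/l_0 = 22,610/30,531 = 0.740559; p₂ = l_2/l_0 = 29,037/30,531 = 0.951066.
P(exactly one) = p₁(1−p₂) + (1−p₁)p₂ = 0.036239 + 0.246746 = 0.282984.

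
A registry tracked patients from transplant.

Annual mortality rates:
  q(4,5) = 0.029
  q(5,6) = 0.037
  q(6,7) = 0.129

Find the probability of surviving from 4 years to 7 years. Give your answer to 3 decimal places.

Survival from 4 to 7 is the product of surviving each interval: (1 − 0.029) × (1 − 0.037) × (1 − 0.129).
= 0.971 × 0.963 × 0.871 = 0.814449.

0.814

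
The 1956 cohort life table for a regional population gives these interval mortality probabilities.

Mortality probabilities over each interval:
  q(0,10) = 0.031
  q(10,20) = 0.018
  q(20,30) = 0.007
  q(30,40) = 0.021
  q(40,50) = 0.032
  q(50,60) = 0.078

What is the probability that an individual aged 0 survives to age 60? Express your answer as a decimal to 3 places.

Survival from 0 to 60 is the product of surviving each interval: (1 − 0.031) × (1 − 0.018) × (1 − 0.007) × (1 − 0.021) × (1 − 0.032) × (1 − 0.078).
= 0.969 × 0.982 × 0.993 × 0.979 × 0.968 × 0.922 = 0.825607.

0.826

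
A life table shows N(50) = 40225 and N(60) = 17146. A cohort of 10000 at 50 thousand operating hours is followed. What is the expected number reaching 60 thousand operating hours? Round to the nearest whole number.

The relevant probability is 17146/40225 = 0.426252.
Expected number = 10000 × 0.426252 = 4263.

4263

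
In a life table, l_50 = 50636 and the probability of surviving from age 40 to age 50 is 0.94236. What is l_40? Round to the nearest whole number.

53733

l_40 = l_50 / p = 50636 / 0.94236 = 53733.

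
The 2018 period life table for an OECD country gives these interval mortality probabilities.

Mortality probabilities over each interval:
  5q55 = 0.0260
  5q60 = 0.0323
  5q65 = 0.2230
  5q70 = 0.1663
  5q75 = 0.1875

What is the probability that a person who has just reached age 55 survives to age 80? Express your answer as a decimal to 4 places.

25p55 = (1 − 0.0260) × (1 − 0.0323) × (1 − 0.2230) × (1 − 0.1663) × (1 − 0.1875).
= 0.9740 × 0.9677 × 0.7770 × 0.8337 × 0.8125 = 0.496082.

0.4961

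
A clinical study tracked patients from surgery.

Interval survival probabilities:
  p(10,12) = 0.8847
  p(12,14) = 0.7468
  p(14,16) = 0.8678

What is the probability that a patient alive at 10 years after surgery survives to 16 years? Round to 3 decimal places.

0.573

Chaining the interval survival probabilities: 0.8847 × 0.7468 × 0.8678.
= 0.573350.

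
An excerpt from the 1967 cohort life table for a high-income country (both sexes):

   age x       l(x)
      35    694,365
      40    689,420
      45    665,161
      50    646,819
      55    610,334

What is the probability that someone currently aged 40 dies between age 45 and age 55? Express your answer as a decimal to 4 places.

0.0795

This is the probability of reaching 45 but not 55, conditional on being alive at 40: (l(45) − l(55)) / l(40).
= (665,161 − 610,334) / 689,420 = 54,827 / 689,420 = 0.079526.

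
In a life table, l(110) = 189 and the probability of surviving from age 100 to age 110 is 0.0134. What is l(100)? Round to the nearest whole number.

l(100) = l(110) / p = 189 / 0.0134 = 14104.

14104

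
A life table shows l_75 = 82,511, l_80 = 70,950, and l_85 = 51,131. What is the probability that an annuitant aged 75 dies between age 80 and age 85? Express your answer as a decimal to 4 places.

0.2402

We want 5|5q75 = (l_80 − l_85)/l_75.
This is the probability of reaching 80 but not 85, conditional on being alive at 75: (l_80 − l_85) / l_75.
= (70,950 − 51,131) / 82,511 = 19,819 / 82,511 = 0.240198.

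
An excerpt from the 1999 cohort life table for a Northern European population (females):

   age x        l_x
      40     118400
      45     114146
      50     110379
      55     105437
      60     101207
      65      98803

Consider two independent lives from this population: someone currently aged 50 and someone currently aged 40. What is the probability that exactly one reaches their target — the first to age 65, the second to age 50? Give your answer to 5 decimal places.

0.15841

p₁ = l_65/l_50 = 98803/110379 = 0.895125; p₂ = l_50/l_40 = 110379/118400 = 0.932255.
P(exactly one) = p₁(1−p₂) + (1−p₁)p₂ = 0.060640 + 0.097770 = 0.158410.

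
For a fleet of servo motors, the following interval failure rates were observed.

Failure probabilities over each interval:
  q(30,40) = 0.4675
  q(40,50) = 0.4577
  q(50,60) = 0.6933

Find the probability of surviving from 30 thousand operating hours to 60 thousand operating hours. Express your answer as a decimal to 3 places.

Survival from 30 to 60 is the product of surviving each interval: (1 − 0.4675) × (1 − 0.4577) × (1 − 0.6933).
= 0.5325 × 0.5423 × 0.3067 = 0.088567.

0.089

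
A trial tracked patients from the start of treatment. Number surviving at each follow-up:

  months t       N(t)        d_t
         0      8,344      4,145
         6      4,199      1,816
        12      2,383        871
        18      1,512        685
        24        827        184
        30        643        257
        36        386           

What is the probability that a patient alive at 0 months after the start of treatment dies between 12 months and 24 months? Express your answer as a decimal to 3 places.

This is the probability of reaching 12 but not 24, conditional on being alive at 0: (N(12) − N(24)) / N(0).
= (2,383 − 827) / 8,344 = 1,556 / 8,344 = 0.186481.

0.186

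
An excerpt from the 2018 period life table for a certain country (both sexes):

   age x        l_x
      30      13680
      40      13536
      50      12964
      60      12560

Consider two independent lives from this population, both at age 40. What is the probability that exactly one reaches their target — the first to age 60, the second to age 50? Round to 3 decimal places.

0.108

p₁ = l_60/l_40 = 12560/13536 = 0.927896; p₂ = l_50/l_40 = 12964/13536 = 0.957742.
P(exactly one) = p₁(1−p₂) + (1−p₁)p₂ = 0.039211 + 0.069057 = 0.108268.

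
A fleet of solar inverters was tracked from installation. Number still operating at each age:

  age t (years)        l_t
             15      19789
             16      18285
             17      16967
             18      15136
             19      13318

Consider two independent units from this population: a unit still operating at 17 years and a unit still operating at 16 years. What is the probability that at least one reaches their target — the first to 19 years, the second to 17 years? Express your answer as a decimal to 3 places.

0.984

p₁ = l_19/l_17 = 13318/16967 = 0.784935; p₂ = l_17/l_16 = 16967/18285 = 0.927919.
P(at least one) = 1 − (1−p₁)(1−p₂) = 1 − 0.215065 × 0.072081 = 0.984498.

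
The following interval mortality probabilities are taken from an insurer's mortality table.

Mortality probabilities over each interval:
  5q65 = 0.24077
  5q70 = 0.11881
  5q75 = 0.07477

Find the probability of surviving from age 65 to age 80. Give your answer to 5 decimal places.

0.61900

Chaining the interval survival probabilities: (1 − 0.24077) × (1 − 0.11881) × (1 − 0.07477).
= 0.75923 × 0.88119 × 0.92523 = 0.619003.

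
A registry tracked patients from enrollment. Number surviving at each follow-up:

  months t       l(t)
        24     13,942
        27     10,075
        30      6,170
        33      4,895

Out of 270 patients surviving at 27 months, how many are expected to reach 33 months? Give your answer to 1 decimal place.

The relevant probability is 4,895/10,075 = 0.485856.
Expected number = 270 × 0.485856 = 131.2.

131.2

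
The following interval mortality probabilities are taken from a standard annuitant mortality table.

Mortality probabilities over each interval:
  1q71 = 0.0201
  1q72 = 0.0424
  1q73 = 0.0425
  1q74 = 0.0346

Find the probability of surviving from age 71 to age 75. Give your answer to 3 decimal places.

Chaining the interval survival probabilities: (1 − 0.0201) × (1 − 0.0424) × (1 − 0.0425) × (1 − 0.0346).
= 0.9799 × 0.9576 × 0.9575 × 0.9654 = 0.867385.

0.867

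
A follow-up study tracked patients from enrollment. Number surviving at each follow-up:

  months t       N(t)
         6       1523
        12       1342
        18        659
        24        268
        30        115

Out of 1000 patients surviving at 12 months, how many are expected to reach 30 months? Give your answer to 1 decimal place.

85.7

The relevant probability is 115/1342 = 0.085693.
Expected number = 1000 × 0.085693 = 85.7.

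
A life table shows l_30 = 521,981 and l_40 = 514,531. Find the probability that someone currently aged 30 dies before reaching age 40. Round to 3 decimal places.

P(die before 40 | alive at 30) = 1 − l_40/l_30 = 1 − 514,531/521,981 = (7,450)/521,981 = 0.014273.

0.014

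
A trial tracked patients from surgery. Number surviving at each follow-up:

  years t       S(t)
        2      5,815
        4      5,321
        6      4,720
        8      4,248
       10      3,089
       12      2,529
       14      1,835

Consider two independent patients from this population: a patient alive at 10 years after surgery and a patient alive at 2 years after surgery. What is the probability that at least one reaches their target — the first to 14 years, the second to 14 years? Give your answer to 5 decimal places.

0.72215

p₁ = S(14)/S(10) = 1,835/3,089 = 0.594043; p₂ = S(14)/S(2) = 1,835/5,815 = 0.315563.
P(at least one) = 1 − (1−p₁)(1−p₂) = 1 − 0.405957 × 0.684437 = 0.722148.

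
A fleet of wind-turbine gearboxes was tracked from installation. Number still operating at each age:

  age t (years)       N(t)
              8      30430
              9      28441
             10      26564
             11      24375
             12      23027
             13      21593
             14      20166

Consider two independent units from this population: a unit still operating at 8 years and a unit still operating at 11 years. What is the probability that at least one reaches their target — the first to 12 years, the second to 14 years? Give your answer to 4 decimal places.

0.9580

p₁ = N(12)/N(8) = 23027/30430 = 0.756720; p₂ = N(14)/N(11) = 20166/24375 = 0.827323.
P(at least one) = 1 − (1−p₁)(1−p₂) = 1 − 0.243280 × 0.172677 = 0.957991.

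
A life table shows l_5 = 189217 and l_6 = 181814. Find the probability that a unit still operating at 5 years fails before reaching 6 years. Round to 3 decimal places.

P(fail before 6 | operational at 5) = 1 − l_6/l_5 = 1 − 181814/189217 = (7403)/189217 = 0.039124.

0.039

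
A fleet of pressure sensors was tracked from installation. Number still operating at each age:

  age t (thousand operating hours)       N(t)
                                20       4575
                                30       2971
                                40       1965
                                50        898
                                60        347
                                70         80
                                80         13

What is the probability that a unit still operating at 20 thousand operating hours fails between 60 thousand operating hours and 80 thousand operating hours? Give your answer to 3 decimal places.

0.073

This is the probability of reaching 60 but not 80, conditional on being operational at 20: (N(60) − N(80)) / N(20).
= (347 − 13) / 4575 = 334 / 4575 = 0.073005.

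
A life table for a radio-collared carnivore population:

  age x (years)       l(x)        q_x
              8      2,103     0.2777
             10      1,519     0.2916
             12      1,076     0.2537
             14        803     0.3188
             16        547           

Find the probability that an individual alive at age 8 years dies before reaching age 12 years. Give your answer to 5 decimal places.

0.48835

P(die before 12 | alive at 8) = 1 − l(12)/l(8) = 1 − 1,076/2,103 = (1,027)/2,103 = 0.488350.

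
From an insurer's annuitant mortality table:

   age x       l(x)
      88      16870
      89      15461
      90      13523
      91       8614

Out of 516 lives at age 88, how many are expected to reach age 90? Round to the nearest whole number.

414

The relevant probability is 13523/16870 = 0.801600.
Expected number = 516 × 0.801600 = 414.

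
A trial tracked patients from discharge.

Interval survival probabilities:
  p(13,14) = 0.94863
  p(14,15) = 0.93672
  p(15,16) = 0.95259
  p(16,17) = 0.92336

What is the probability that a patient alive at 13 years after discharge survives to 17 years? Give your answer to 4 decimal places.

0.7816

P(survive 13→17) = 0.94863 × 0.93672 × 0.95259 × 0.92336.
= 0.781599.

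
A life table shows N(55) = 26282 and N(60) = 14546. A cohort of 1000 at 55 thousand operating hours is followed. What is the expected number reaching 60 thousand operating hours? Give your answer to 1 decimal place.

The relevant probability is 14546/26282 = 0.553459.
Expected number = 1000 × 0.553459 = 553.5.

553.5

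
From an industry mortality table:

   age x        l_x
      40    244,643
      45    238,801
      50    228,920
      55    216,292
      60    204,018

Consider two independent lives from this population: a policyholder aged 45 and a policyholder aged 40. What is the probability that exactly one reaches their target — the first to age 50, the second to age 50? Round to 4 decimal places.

p₁ = l_50/l_45 = 228,920/238,801 = 0.958622; p₂ = l_50/l_40 = 228,920/244,643 = 0.935731.
P(exactly one) = p₁(1−p₂) + (1−p₁)p₂ = 0.061610 + 0.038719 = 0.100328.

0.1003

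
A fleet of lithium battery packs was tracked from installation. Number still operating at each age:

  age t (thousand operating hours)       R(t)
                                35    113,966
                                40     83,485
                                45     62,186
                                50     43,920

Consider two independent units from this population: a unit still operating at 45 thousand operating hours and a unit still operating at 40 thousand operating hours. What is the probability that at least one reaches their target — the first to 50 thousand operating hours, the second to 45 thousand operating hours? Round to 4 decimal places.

0.9251

p₁ = R(50)/R(45) = 43,920/62,186 = 0.706268; p₂ = R(45)/R(40) = 62,186/83,485 = 0.744876.
P(at least one) = 1 − (1−p₁)(1−p₂) = 1 − 0.293732 × 0.255124 = 0.925062.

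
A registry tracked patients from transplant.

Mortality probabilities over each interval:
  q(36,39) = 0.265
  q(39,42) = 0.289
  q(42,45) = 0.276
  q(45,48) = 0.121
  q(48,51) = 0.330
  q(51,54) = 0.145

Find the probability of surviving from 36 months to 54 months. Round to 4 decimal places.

0.1905

P(survive 36→54) = (1 − 0.265) × (1 − 0.289) × (1 − 0.276) × (1 − 0.121) × (1 − 0.330) × (1 − 0.145).
= 0.735 × 0.711 × 0.724 × 0.879 × 0.670 × 0.855 = 0.190513.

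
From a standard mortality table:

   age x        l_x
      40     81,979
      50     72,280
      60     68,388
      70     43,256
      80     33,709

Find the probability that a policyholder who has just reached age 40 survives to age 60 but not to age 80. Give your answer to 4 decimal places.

We want 20|20q40 = (l_60 − l_80)/l_40.
This is the probability of reaching 60 but not 80, conditional on being alive at 40: (l_60 − l_80) / l_40.
= (68,388 − 33,709) / 81,979 = 34,679 / 81,979 = 0.423023.

0.4230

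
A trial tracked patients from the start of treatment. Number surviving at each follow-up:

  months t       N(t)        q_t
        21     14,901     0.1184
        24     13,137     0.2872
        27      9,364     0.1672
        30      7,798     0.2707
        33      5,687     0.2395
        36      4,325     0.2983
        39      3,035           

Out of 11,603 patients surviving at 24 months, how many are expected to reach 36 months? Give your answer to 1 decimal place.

The relevant probability is 4,325/13,137 = 0.329223.
Expected number = 11,603 × 0.329223 = 3820.0.

3820.0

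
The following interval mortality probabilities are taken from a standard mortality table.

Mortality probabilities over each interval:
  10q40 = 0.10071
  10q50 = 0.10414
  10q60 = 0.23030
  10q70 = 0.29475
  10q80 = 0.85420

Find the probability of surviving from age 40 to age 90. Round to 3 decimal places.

Chaining the interval survival probabilities: (1 − 0.10071) × (1 − 0.10414) × (1 − 0.23030) × (1 − 0.29475) × (1 − 0.85420).
= 0.89929 × 0.89586 × 0.76970 × 0.70525 × 0.14580 = 0.063762.

0.064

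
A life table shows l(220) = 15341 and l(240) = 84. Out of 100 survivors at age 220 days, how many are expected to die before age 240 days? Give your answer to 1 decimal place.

99.5

The relevant probability is 1 − 84/15341 = 0.994524.
Expected number = 100 × 0.994524 = 99.5.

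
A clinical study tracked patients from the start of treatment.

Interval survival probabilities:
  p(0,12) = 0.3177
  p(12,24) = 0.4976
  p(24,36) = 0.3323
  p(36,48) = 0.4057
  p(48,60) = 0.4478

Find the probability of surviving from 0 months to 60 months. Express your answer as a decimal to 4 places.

Chaining the interval survival probabilities: 0.3177 × 0.4976 × 0.3323 × 0.4057 × 0.4478.
= 0.009544.

0.0095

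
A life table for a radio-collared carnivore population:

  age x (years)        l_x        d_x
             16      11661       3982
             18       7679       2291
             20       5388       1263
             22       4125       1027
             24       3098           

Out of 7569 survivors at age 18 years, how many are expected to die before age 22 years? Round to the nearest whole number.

The relevant probability is 1 − 4125/7679 = 0.462821.
Expected number = 7569 × 0.462821 = 3503.

3503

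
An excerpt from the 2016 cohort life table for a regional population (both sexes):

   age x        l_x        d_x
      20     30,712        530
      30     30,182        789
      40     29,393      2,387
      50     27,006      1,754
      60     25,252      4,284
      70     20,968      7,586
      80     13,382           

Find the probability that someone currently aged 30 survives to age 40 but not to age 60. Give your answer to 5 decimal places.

0.13720

We want 10|20q30 = (l_40 − l_60)/l_30.
This is the probability of reaching 40 but not 60, conditional on being alive at 30: (l_40 − l_60) / l_30.
= (29,393 − 25,252) / 30,182 = 4,141 / 30,182 = 0.137201.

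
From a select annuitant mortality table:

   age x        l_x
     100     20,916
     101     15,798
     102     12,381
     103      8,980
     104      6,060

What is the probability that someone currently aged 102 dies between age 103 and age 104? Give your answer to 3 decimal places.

0.236

This is the probability of reaching 103 but not 104, conditional on being alive at 102: (l_103 − l_104) / l_102.
= (8,980 − 6,060) / 12,381 = 2,920 / 12,381 = 0.235845.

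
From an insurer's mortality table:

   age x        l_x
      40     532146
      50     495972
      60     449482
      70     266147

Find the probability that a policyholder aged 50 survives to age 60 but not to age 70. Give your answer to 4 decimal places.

We want 10|10q50 = (l_60 − l_70)/l_50.
This is the probability of reaching 60 but not 70, conditional on being alive at 50: (l_60 − l_70) / l_50.
= (449482 − 266147) / 495972 = 183335 / 495972 = 0.369648.

0.3696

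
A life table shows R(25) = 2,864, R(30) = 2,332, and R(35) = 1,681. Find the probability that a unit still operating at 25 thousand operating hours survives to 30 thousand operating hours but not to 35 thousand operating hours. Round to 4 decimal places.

0.2273

This is the probability of reaching 30 but not 35, conditional on being operational at 25: (R(30) − R(35)) / R(25).
= (2,332 − 1,681) / 2,864 = 651 / 2,864 = 0.227304.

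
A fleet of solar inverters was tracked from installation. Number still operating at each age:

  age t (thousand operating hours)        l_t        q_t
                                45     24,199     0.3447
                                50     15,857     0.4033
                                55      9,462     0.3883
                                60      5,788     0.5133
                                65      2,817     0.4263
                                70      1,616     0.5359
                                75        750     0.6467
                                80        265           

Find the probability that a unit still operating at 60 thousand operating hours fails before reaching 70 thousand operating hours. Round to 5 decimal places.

P(fail before 70 | operational at 60) = 1 − l_70/l_60 = 1 − 1,616/5,788 = (4,172)/5,788 = 0.720802.

0.72080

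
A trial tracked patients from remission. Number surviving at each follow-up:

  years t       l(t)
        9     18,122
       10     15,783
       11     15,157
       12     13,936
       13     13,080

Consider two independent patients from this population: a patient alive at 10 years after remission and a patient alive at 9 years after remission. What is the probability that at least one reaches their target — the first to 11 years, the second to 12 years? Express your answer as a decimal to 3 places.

0.991

p₁ = l(11)/l(10) = 15,157/15,783 = 0.960337; p₂ = l(12)/l(9) = 13,936/18,122 = 0.769010.
P(at least one) = 1 − (1−p₁)(1−p₂) = 1 − 0.039663 × 0.230990 = 0.990838.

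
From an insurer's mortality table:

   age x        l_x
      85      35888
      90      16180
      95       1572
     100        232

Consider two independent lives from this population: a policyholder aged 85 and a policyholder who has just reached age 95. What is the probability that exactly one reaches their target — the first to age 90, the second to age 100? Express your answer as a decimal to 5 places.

p₁ = l_90/l_85 = 16180/35888 = 0.450847; p₂ = l_100/l_95 = 232/1572 = 0.147583.
P(exactly one) = p₁(1−p₂) + (1−p₁)p₂ = 0.384310 + 0.081046 = 0.465355.

0.46536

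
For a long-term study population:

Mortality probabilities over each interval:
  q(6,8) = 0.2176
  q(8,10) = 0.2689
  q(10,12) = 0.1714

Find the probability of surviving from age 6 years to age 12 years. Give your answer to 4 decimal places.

0.4740

Chaining the interval survival probabilities: (1 − 0.2176) × (1 − 0.2689) × (1 − 0.1714).
= 0.7824 × 0.7311 × 0.8286 = 0.473970.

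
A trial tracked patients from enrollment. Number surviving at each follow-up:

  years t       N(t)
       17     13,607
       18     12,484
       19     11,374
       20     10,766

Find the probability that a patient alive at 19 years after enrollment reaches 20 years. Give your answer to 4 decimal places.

0.9465

The conditional survival probability is N(20)/N(19) = 10,766/11,374 = 0.946545.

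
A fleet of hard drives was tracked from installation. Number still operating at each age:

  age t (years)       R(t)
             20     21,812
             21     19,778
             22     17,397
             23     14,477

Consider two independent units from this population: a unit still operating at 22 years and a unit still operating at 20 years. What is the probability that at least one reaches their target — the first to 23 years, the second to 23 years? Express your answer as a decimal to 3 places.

0.944

p₁ = R(23)/R(22) = 14,477/17,397 = 0.832155; p₂ = R(23)/R(20) = 14,477/21,812 = 0.663717.
P(at least one) = 1 − (1−p₁)(1−p₂) = 1 − 0.167845 × 0.336283 = 0.943557.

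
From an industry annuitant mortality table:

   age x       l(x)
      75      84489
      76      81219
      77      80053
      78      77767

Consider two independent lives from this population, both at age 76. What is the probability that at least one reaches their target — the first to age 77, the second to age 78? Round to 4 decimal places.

p₁ = l(77)/l(76) = 80053/81219 = 0.985644; p₂ = l(78)/l(76) = 77767/81219 = 0.957498.
P(at least one) = 1 − (1−p₁)(1−p₂) = 1 − 0.014356 × 0.042502 = 0.999390.

0.9994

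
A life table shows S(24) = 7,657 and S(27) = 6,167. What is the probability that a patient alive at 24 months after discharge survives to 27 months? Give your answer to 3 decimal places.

The conditional survival probability is S(27)/S(24) = 6,167/7,657 = 0.805407.

0.805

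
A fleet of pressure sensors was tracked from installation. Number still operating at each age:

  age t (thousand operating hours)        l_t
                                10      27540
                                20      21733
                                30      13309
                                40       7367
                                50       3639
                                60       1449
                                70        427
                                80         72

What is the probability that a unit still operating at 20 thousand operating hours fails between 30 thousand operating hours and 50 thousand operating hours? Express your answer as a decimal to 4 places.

0.4449

This is the probability of reaching 30 but not 50, conditional on being operational at 20: (l_30 − l_50) / l_20.
= (13309 − 3639) / 21733 = 9670 / 21733 = 0.444945.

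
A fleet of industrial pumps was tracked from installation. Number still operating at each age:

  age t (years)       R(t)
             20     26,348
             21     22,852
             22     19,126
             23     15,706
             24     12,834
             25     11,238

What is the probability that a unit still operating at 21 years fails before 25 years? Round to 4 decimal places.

P(fail before 25 | operational at 21) = 1 − R(25)/R(21) = 1 − 11,238/22,852 = (11,614)/22,852 = 0.508227.

0.5082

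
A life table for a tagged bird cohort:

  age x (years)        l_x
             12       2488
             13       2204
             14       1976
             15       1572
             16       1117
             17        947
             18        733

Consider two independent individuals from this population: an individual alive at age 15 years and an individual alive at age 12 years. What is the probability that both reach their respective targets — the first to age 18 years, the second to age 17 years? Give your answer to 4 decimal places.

p₁ = l_18/l_15 = 733/1572 = 0.466285; p₂ = l_17/l_12 = 947/2488 = 0.380627.
P(both) = p₁ × p₂ = 0.466285 × 0.380627 = 0.177481.

0.1775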